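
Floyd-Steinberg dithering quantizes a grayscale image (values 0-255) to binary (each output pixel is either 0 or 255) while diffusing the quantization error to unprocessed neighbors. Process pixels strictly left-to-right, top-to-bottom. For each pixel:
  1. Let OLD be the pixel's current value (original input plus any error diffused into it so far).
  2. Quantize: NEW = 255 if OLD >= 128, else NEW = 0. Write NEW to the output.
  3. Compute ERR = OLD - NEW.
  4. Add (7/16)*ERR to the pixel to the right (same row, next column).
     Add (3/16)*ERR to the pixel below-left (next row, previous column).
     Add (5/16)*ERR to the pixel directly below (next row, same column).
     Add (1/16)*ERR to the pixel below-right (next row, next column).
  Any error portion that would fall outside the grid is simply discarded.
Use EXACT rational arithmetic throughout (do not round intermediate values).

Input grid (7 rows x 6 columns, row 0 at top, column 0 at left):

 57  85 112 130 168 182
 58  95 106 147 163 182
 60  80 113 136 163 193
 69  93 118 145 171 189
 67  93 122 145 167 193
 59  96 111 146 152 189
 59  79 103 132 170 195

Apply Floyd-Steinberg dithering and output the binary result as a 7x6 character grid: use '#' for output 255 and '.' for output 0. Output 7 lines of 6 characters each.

(0,0): OLD=57 → NEW=0, ERR=57
(0,1): OLD=1759/16 → NEW=0, ERR=1759/16
(0,2): OLD=40985/256 → NEW=255, ERR=-24295/256
(0,3): OLD=362415/4096 → NEW=0, ERR=362415/4096
(0,4): OLD=13546953/65536 → NEW=255, ERR=-3164727/65536
(0,5): OLD=168687743/1048576 → NEW=255, ERR=-98699137/1048576
(1,0): OLD=24685/256 → NEW=0, ERR=24685/256
(1,1): OLD=322171/2048 → NEW=255, ERR=-200069/2048
(1,2): OLD=3739799/65536 → NEW=0, ERR=3739799/65536
(1,3): OLD=48399691/262144 → NEW=255, ERR=-18447029/262144
(1,4): OLD=1761672065/16777216 → NEW=0, ERR=1761672065/16777216
(1,5): OLD=52480856375/268435456 → NEW=255, ERR=-15970184905/268435456
(2,0): OLD=2353273/32768 → NEW=0, ERR=2353273/32768
(2,1): OLD=102359619/1048576 → NEW=0, ERR=102359619/1048576
(2,2): OLD=2587726985/16777216 → NEW=255, ERR=-1690463095/16777216
(2,3): OLD=12506667905/134217728 → NEW=0, ERR=12506667905/134217728
(2,4): OLD=949306472707/4294967296 → NEW=255, ERR=-145910187773/4294967296
(2,5): OLD=11414860951877/68719476736 → NEW=255, ERR=-6108605615803/68719476736
(3,0): OLD=1841230441/16777216 → NEW=0, ERR=1841230441/16777216
(3,1): OLD=21087683253/134217728 → NEW=255, ERR=-13137837387/134217728
(3,2): OLD=72220859951/1073741824 → NEW=0, ERR=72220859951/1073741824
(3,3): OLD=13117085954509/68719476736 → NEW=255, ERR=-4406380613171/68719476736
(3,4): OLD=66788303077805/549755813888 → NEW=0, ERR=66788303077805/549755813888
(3,5): OLD=1866958974074883/8796093022208 → NEW=255, ERR=-376044746588157/8796093022208
(4,0): OLD=178117109895/2147483648 → NEW=0, ERR=178117109895/2147483648
(4,1): OLD=4060251102683/34359738368 → NEW=0, ERR=4060251102683/34359738368
(4,2): OLD=194148894628897/1099511627776 → NEW=255, ERR=-86226570453983/1099511627776
(4,3): OLD=2069454513265413/17592186044416 → NEW=0, ERR=2069454513265413/17592186044416
(4,4): OLD=68794329279485525/281474976710656 → NEW=255, ERR=-2981789781731755/281474976710656
(4,5): OLD=822350651332114483/4503599627370496 → NEW=255, ERR=-326067253647361997/4503599627370496
(5,0): OLD=58865715119041/549755813888 → NEW=0, ERR=58865715119041/549755813888
(5,1): OLD=2995126297264081/17592186044416 → NEW=255, ERR=-1490881144061999/17592186044416
(5,2): OLD=11098320437250059/140737488355328 → NEW=0, ERR=11098320437250059/140737488355328
(5,3): OLD=947439021397411369/4503599627370496 → NEW=255, ERR=-200978883582065111/4503599627370496
(5,4): OLD=1107367190075738729/9007199254740992 → NEW=0, ERR=1107367190075738729/9007199254740992
(5,5): OLD=31633251067377894781/144115188075855872 → NEW=255, ERR=-5116121891965352579/144115188075855872
(6,0): OLD=21552894612789267/281474976710656 → NEW=0, ERR=21552894612789267/281474976710656
(6,1): OLD=484113310091283479/4503599627370496 → NEW=0, ERR=484113310091283479/4503599627370496
(6,2): OLD=2900463600719876031/18014398509481984 → NEW=255, ERR=-1693208019198029889/18014398509481984
(6,3): OLD=30239164002420878691/288230376151711744 → NEW=0, ERR=30239164002420878691/288230376151711744
(6,4): OLD=1129280141660676008579/4611686018427387904 → NEW=255, ERR=-46699793038307906941/4611686018427387904
(6,5): OLD=13809954324829616728501/73786976294838206464 → NEW=255, ERR=-5005724630354125919819/73786976294838206464
Row 0: ..#.##
Row 1: .#.#.#
Row 2: ..#.##
Row 3: .#.#.#
Row 4: ..#.##
Row 5: .#.#.#
Row 6: ..#.##

Answer: ..#.##
.#.#.#
..#.##
.#.#.#
..#.##
.#.#.#
..#.##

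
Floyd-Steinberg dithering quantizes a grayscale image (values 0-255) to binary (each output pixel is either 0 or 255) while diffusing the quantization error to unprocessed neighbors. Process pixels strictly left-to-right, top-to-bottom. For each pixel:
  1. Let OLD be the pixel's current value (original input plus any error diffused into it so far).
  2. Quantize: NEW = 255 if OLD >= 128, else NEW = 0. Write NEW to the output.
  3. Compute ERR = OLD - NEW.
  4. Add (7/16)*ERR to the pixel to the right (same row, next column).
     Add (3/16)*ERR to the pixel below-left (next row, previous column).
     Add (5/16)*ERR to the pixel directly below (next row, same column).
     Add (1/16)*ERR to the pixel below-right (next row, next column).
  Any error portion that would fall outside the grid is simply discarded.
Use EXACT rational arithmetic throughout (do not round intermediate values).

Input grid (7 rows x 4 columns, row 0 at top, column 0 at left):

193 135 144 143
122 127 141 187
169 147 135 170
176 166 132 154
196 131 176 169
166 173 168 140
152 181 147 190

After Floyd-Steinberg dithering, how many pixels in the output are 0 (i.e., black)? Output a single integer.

Answer: 10

Derivation:
(0,0): OLD=193 → NEW=255, ERR=-62
(0,1): OLD=863/8 → NEW=0, ERR=863/8
(0,2): OLD=24473/128 → NEW=255, ERR=-8167/128
(0,3): OLD=235695/2048 → NEW=0, ERR=235695/2048
(1,0): OLD=15725/128 → NEW=0, ERR=15725/128
(1,1): OLD=203387/1024 → NEW=255, ERR=-57733/1024
(1,2): OLD=4086679/32768 → NEW=0, ERR=4086679/32768
(1,3): OLD=143413457/524288 → NEW=255, ERR=9720017/524288
(2,0): OLD=3224697/16384 → NEW=255, ERR=-953223/16384
(2,1): OLD=70773571/524288 → NEW=255, ERR=-62919869/524288
(2,2): OLD=127319759/1048576 → NEW=0, ERR=127319759/1048576
(2,3): OLD=3971338931/16777216 → NEW=255, ERR=-306851149/16777216
(3,0): OLD=1135119721/8388608 → NEW=255, ERR=-1003975319/8388608
(3,1): OLD=12786350135/134217728 → NEW=0, ERR=12786350135/134217728
(3,2): OLD=430985024201/2147483648 → NEW=255, ERR=-116623306039/2147483648
(3,3): OLD=4539402697471/34359738368 → NEW=255, ERR=-4222330586369/34359738368
(4,0): OLD=378947819893/2147483648 → NEW=255, ERR=-168660510347/2147483648
(4,1): OLD=1868261282399/17179869184 → NEW=0, ERR=1868261282399/17179869184
(4,2): OLD=104189130590207/549755813888 → NEW=255, ERR=-35998601951233/549755813888
(4,3): OLD=866907493839017/8796093022208 → NEW=0, ERR=866907493839017/8796093022208
(5,0): OLD=44488095986021/274877906944 → NEW=255, ERR=-25605770284699/274877906944
(5,1): OLD=1310992217537507/8796093022208 → NEW=255, ERR=-932011503125533/8796093022208
(5,2): OLD=556162550744471/4398046511104 → NEW=0, ERR=556162550744471/4398046511104
(5,3): OLD=31248083918143871/140737488355328 → NEW=255, ERR=-4639975612464769/140737488355328
(6,0): OLD=14499140475081417/140737488355328 → NEW=0, ERR=14499140475081417/140737488355328
(6,1): OLD=474790279838260495/2251799813685248 → NEW=255, ERR=-99418672651477745/2251799813685248
(6,2): OLD=5562764808934759481/36028797018963968 → NEW=255, ERR=-3624578430901052359/36028797018963968
(6,3): OLD=82772408753086898319/576460752303423488 → NEW=255, ERR=-64225083084286091121/576460752303423488
Output grid:
  Row 0: #.#.  (2 black, running=2)
  Row 1: .#.#  (2 black, running=4)
  Row 2: ##.#  (1 black, running=5)
  Row 3: #.##  (1 black, running=6)
  Row 4: #.#.  (2 black, running=8)
  Row 5: ##.#  (1 black, running=9)
  Row 6: .###  (1 black, running=10)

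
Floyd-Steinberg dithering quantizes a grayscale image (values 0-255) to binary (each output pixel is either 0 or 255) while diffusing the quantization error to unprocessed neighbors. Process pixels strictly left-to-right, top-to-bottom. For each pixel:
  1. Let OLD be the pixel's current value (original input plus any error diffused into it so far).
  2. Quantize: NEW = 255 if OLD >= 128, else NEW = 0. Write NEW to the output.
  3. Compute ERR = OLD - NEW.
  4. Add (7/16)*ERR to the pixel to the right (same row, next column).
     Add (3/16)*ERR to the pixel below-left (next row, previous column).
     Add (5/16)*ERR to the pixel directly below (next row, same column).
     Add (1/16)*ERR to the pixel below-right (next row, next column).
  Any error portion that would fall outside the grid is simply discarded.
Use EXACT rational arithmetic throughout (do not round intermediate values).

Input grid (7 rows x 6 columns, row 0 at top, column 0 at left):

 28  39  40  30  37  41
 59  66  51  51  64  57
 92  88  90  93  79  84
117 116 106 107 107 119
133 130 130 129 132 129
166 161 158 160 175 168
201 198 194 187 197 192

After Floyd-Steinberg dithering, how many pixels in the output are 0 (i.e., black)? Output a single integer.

Answer: 23

Derivation:
(0,0): OLD=28 → NEW=0, ERR=28
(0,1): OLD=205/4 → NEW=0, ERR=205/4
(0,2): OLD=3995/64 → NEW=0, ERR=3995/64
(0,3): OLD=58685/1024 → NEW=0, ERR=58685/1024
(0,4): OLD=1017003/16384 → NEW=0, ERR=1017003/16384
(0,5): OLD=17866925/262144 → NEW=0, ERR=17866925/262144
(1,0): OLD=4951/64 → NEW=0, ERR=4951/64
(1,1): OLD=66209/512 → NEW=255, ERR=-64351/512
(1,2): OLD=482805/16384 → NEW=0, ERR=482805/16384
(1,3): OLD=6379377/65536 → NEW=0, ERR=6379377/65536
(1,4): OLD=597042387/4194304 → NEW=255, ERR=-472505133/4194304
(1,5): OLD=2207376085/67108864 → NEW=0, ERR=2207376085/67108864
(2,0): OLD=758651/8192 → NEW=0, ERR=758651/8192
(2,1): OLD=26109497/262144 → NEW=0, ERR=26109497/262144
(2,2): OLD=642483051/4194304 → NEW=255, ERR=-427064469/4194304
(2,3): OLD=1999578195/33554432 → NEW=0, ERR=1999578195/33554432
(2,4): OLD=88173898489/1073741824 → NEW=0, ERR=88173898489/1073741824
(2,5): OLD=2115955073631/17179869184 → NEW=0, ERR=2115955073631/17179869184
(3,0): OLD=690446219/4194304 → NEW=255, ERR=-379101301/4194304
(3,1): OLD=3163457391/33554432 → NEW=0, ERR=3163457391/33554432
(3,2): OLD=35655344925/268435456 → NEW=255, ERR=-32795696355/268435456
(3,3): OLD=1395092207351/17179869184 → NEW=0, ERR=1395092207351/17179869184
(3,4): OLD=26801571315159/137438953472 → NEW=255, ERR=-8245361820201/137438953472
(3,5): OLD=299890696621113/2199023255552 → NEW=255, ERR=-260860233544647/2199023255552
(4,0): OLD=65730151429/536870912 → NEW=0, ERR=65730151429/536870912
(4,1): OLD=1584580003585/8589934592 → NEW=255, ERR=-605853317375/8589934592
(4,2): OLD=22562525432115/274877906944 → NEW=0, ERR=22562525432115/274877906944
(4,3): OLD=753838090556575/4398046511104 → NEW=255, ERR=-367663769774945/4398046511104
(4,4): OLD=4187752155608847/70368744177664 → NEW=0, ERR=4187752155608847/70368744177664
(4,5): OLD=128596090452873993/1125899906842624 → NEW=0, ERR=128596090452873993/1125899906842624
(5,0): OLD=26255718438547/137438953472 → NEW=255, ERR=-8791214696813/137438953472
(5,1): OLD=589413365580355/4398046511104 → NEW=255, ERR=-532088494751165/4398046511104
(5,2): OLD=3892727971780561/35184372088832 → NEW=0, ERR=3892727971780561/35184372088832
(5,3): OLD=223568338095200075/1125899906842624 → NEW=255, ERR=-63536138149669045/1125899906842624
(5,4): OLD=416806661357075963/2251799813685248 → NEW=255, ERR=-157402291132662277/2251799813685248
(5,5): OLD=6370990834765533719/36028797018963968 → NEW=255, ERR=-2816352405070278121/36028797018963968
(6,0): OLD=11141257743966889/70368744177664 → NEW=255, ERR=-6802772021337431/70368744177664
(6,1): OLD=151596963731299445/1125899906842624 → NEW=255, ERR=-135507512513569675/1125899906842624
(6,2): OLD=710563532406025389/4503599627370496 → NEW=255, ERR=-437854372573451091/4503599627370496
(6,3): OLD=8692922147676923641/72057594037927936 → NEW=0, ERR=8692922147676923641/72057594037927936
(6,4): OLD=241827197588060867833/1152921504606846976 → NEW=255, ERR=-52167786086685111047/1152921504606846976
(6,5): OLD=2645394001674270547759/18446744073709551616 → NEW=255, ERR=-2058525737121665114321/18446744073709551616
Output grid:
  Row 0: ......  (6 black, running=6)
  Row 1: .#..#.  (4 black, running=10)
  Row 2: ..#...  (5 black, running=15)
  Row 3: #.#.##  (2 black, running=17)
  Row 4: .#.#..  (4 black, running=21)
  Row 5: ##.###  (1 black, running=22)
  Row 6: ###.##  (1 black, running=23)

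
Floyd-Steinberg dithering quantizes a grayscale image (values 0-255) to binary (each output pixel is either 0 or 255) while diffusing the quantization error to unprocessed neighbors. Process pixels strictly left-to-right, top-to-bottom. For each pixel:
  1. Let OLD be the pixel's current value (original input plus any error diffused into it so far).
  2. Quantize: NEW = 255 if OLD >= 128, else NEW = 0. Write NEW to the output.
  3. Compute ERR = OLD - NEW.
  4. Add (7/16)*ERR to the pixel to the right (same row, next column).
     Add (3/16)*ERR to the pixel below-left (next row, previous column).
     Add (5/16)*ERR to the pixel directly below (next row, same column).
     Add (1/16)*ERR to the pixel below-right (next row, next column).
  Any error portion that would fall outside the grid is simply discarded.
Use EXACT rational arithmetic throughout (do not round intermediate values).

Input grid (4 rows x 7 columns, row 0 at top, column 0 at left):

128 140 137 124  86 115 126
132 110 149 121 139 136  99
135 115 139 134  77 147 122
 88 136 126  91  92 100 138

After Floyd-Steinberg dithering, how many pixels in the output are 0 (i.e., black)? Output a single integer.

(0,0): OLD=128 → NEW=255, ERR=-127
(0,1): OLD=1351/16 → NEW=0, ERR=1351/16
(0,2): OLD=44529/256 → NEW=255, ERR=-20751/256
(0,3): OLD=362647/4096 → NEW=0, ERR=362647/4096
(0,4): OLD=8174625/65536 → NEW=0, ERR=8174625/65536
(0,5): OLD=177808615/1048576 → NEW=255, ERR=-89578265/1048576
(0,6): OLD=1486881361/16777216 → NEW=0, ERR=1486881361/16777216
(1,0): OLD=27685/256 → NEW=0, ERR=27685/256
(1,1): OLD=328835/2048 → NEW=255, ERR=-193405/2048
(1,2): OLD=6830911/65536 → NEW=0, ERR=6830911/65536
(1,3): OLD=55729363/262144 → NEW=255, ERR=-11117357/262144
(1,4): OLD=2498819865/16777216 → NEW=255, ERR=-1779370215/16777216
(1,5): OLD=11719358697/134217728 → NEW=0, ERR=11719358697/134217728
(1,6): OLD=342645628551/2147483648 → NEW=255, ERR=-204962701689/2147483648
(2,0): OLD=4950865/32768 → NEW=255, ERR=-3404975/32768
(2,1): OLD=69551883/1048576 → NEW=0, ERR=69551883/1048576
(2,2): OLD=3132937441/16777216 → NEW=255, ERR=-1145252639/16777216
(2,3): OLD=10403315481/134217728 → NEW=0, ERR=10403315481/134217728
(2,4): OLD=98235314985/1073741824 → NEW=0, ERR=98235314985/1073741824
(2,5): OLD=6521077153059/34359738368 → NEW=255, ERR=-2240656130781/34359738368
(2,6): OLD=37988756070181/549755813888 → NEW=0, ERR=37988756070181/549755813888
(3,0): OLD=1140254657/16777216 → NEW=0, ERR=1140254657/16777216
(3,1): OLD=22437025069/134217728 → NEW=255, ERR=-11788495571/134217728
(3,2): OLD=91182976279/1073741824 → NEW=0, ERR=91182976279/1073741824
(3,3): OLD=709797831249/4294967296 → NEW=255, ERR=-385418829231/4294967296
(3,4): OLD=40653011209153/549755813888 → NEW=0, ERR=40653011209153/549755813888
(3,5): OLD=574595319852627/4398046511104 → NEW=255, ERR=-546906540478893/4398046511104
(3,6): OLD=7115287171232653/70368744177664 → NEW=0, ERR=7115287171232653/70368744177664
Output grid:
  Row 0: #.#..#.  (4 black, running=4)
  Row 1: .#.##.#  (3 black, running=7)
  Row 2: #.#..#.  (4 black, running=11)
  Row 3: .#.#.#.  (4 black, running=15)

Answer: 15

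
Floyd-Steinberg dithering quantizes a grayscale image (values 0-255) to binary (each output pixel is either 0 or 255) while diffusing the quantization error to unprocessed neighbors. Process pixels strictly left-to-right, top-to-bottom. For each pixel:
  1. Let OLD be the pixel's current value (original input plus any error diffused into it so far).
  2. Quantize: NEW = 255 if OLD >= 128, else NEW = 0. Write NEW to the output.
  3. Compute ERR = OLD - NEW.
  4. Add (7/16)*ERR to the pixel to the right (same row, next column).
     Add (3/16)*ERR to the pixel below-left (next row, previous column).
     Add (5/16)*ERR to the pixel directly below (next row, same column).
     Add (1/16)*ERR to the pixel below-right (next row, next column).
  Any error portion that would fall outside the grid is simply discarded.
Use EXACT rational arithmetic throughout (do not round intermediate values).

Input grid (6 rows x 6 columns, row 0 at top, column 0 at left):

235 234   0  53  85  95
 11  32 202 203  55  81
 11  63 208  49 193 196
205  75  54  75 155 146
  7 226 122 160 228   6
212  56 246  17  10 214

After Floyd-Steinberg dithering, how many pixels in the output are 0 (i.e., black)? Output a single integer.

Answer: 19

Derivation:
(0,0): OLD=235 → NEW=255, ERR=-20
(0,1): OLD=901/4 → NEW=255, ERR=-119/4
(0,2): OLD=-833/64 → NEW=0, ERR=-833/64
(0,3): OLD=48441/1024 → NEW=0, ERR=48441/1024
(0,4): OLD=1731727/16384 → NEW=0, ERR=1731727/16384
(0,5): OLD=37025769/262144 → NEW=255, ERR=-29820951/262144
(1,0): OLD=-53/64 → NEW=0, ERR=-53/64
(1,1): OLD=9549/512 → NEW=0, ERR=9549/512
(1,2): OLD=3491473/16384 → NEW=255, ERR=-686447/16384
(1,3): OLD=14316829/65536 → NEW=255, ERR=-2394851/65536
(1,4): OLD=225107095/4194304 → NEW=0, ERR=225107095/4194304
(1,5): OLD=5069213681/67108864 → NEW=0, ERR=5069213681/67108864
(2,0): OLD=116639/8192 → NEW=0, ERR=116639/8192
(2,1): OLD=17602949/262144 → NEW=0, ERR=17602949/262144
(2,2): OLD=916870991/4194304 → NEW=255, ERR=-152676529/4194304
(2,3): OLD=976418583/33554432 → NEW=0, ERR=976418583/33554432
(2,4): OLD=251665913413/1073741824 → NEW=255, ERR=-22138251707/1073741824
(2,5): OLD=3675451108915/17179869184 → NEW=255, ERR=-705415533005/17179869184
(3,0): OLD=931303407/4194304 → NEW=255, ERR=-138244113/4194304
(3,1): OLD=2537690755/33554432 → NEW=0, ERR=2537690755/33554432
(3,2): OLD=22915118297/268435456 → NEW=0, ERR=22915118297/268435456
(3,3): OLD=1980840527851/17179869184 → NEW=0, ERR=1980840527851/17179869184
(3,4): OLD=26542289425099/137438953472 → NEW=255, ERR=-8504643710261/137438953472
(3,5): OLD=230474571800069/2199023255552 → NEW=0, ERR=230474571800069/2199023255552
(4,0): OLD=5841404129/536870912 → NEW=0, ERR=5841404129/536870912
(4,1): OLD=2305025770413/8589934592 → NEW=255, ERR=114592449453/8589934592
(4,2): OLD=49714056044663/274877906944 → NEW=255, ERR=-20379810226057/274877906944
(4,3): OLD=691933231296883/4398046511104 → NEW=255, ERR=-429568629034637/4398046511104
(4,4): OLD=13566292881553443/70368744177664 → NEW=255, ERR=-4377736883750877/70368744177664
(4,5): OLD=8632795163157013/1125899906842624 → NEW=0, ERR=8632795163157013/1125899906842624
(5,0): OLD=29948147814743/137438953472 → NEW=255, ERR=-5098785320617/137438953472
(5,1): OLD=135093770281543/4398046511104 → NEW=0, ERR=135093770281543/4398046511104
(5,2): OLD=7697974044303805/35184372088832 → NEW=255, ERR=-1274040838348355/35184372088832
(5,3): OLD=-51412205712446545/1125899906842624 → NEW=0, ERR=-51412205712446545/1125899906842624
(5,4): OLD=-76753948641971521/2251799813685248 → NEW=0, ERR=-76753948641971521/2251799813685248
(5,5): OLD=7119125292916030571/36028797018963968 → NEW=255, ERR=-2068217946919781269/36028797018963968
Output grid:
  Row 0: ##...#  (3 black, running=3)
  Row 1: ..##..  (4 black, running=7)
  Row 2: ..#.##  (3 black, running=10)
  Row 3: #...#.  (4 black, running=14)
  Row 4: .####.  (2 black, running=16)
  Row 5: #.#..#  (3 black, running=19)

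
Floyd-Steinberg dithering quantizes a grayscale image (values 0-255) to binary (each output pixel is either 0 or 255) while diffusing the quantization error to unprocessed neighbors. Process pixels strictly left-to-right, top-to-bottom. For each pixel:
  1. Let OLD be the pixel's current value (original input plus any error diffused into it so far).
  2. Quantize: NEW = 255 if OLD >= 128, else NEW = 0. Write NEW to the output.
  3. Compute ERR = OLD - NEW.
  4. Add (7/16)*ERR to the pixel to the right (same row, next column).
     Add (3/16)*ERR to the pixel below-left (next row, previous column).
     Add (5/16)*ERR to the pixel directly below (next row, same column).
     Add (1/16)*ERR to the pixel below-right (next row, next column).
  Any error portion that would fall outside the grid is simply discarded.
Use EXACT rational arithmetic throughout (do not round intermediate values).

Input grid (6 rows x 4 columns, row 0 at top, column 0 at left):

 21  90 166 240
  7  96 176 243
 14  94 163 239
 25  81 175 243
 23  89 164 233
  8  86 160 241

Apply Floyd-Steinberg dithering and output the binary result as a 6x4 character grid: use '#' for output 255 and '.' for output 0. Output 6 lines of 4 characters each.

Answer: ..##
.#.#
..##
..##
.#.#
..##

Derivation:
(0,0): OLD=21 → NEW=0, ERR=21
(0,1): OLD=1587/16 → NEW=0, ERR=1587/16
(0,2): OLD=53605/256 → NEW=255, ERR=-11675/256
(0,3): OLD=901315/4096 → NEW=255, ERR=-143165/4096
(1,0): OLD=8233/256 → NEW=0, ERR=8233/256
(1,1): OLD=274079/2048 → NEW=255, ERR=-248161/2048
(1,2): OLD=7102859/65536 → NEW=0, ERR=7102859/65536
(1,3): OLD=290081981/1048576 → NEW=255, ERR=22695101/1048576
(2,0): OLD=43589/32768 → NEW=0, ERR=43589/32768
(2,1): OLD=82886855/1048576 → NEW=0, ERR=82886855/1048576
(2,2): OLD=478018723/2097152 → NEW=255, ERR=-56755037/2097152
(2,3): OLD=8076466487/33554432 → NEW=255, ERR=-479913673/33554432
(3,0): OLD=675065205/16777216 → NEW=0, ERR=675065205/16777216
(3,1): OLD=31759873451/268435456 → NEW=0, ERR=31759873451/268435456
(3,2): OLD=947316274005/4294967296 → NEW=255, ERR=-147900386475/4294967296
(3,3): OLD=15240151075027/68719476736 → NEW=255, ERR=-2283315492653/68719476736
(4,0): OLD=248069084561/4294967296 → NEW=0, ERR=248069084561/4294967296
(4,1): OLD=5061211215283/34359738368 → NEW=255, ERR=-3700522068557/34359738368
(4,2): OLD=117961148202963/1099511627776 → NEW=0, ERR=117961148202963/1099511627776
(4,3): OLD=4704179647419829/17592186044416 → NEW=255, ERR=218172206093749/17592186044416
(5,0): OLD=3219243687873/549755813888 → NEW=0, ERR=3219243687873/549755813888
(5,1): OLD=1383303010737383/17592186044416 → NEW=0, ERR=1383303010737383/17592186044416
(5,2): OLD=1966120578883867/8796093022208 → NEW=255, ERR=-276883141779173/8796093022208
(5,3): OLD=66937344804075827/281474976710656 → NEW=255, ERR=-4838774257141453/281474976710656
Row 0: ..##
Row 1: .#.#
Row 2: ..##
Row 3: ..##
Row 4: .#.#
Row 5: ..##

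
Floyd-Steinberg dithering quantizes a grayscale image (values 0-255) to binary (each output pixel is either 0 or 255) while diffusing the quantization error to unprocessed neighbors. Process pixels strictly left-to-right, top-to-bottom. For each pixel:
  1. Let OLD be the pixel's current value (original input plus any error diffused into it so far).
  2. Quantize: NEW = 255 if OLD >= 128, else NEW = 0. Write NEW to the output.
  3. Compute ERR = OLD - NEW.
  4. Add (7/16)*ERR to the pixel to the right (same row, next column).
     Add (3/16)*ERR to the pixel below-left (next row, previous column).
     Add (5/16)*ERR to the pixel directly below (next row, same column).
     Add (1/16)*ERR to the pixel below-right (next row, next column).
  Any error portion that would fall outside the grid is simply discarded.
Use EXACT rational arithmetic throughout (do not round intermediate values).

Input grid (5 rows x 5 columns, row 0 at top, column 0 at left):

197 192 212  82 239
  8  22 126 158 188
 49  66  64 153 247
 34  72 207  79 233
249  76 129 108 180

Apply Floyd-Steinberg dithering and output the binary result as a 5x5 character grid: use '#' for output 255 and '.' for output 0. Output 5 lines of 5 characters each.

Answer: ###.#
...##
...##
.##.#
#..#.

Derivation:
(0,0): OLD=197 → NEW=255, ERR=-58
(0,1): OLD=1333/8 → NEW=255, ERR=-707/8
(0,2): OLD=22187/128 → NEW=255, ERR=-10453/128
(0,3): OLD=94765/2048 → NEW=0, ERR=94765/2048
(0,4): OLD=8494907/32768 → NEW=255, ERR=139067/32768
(1,0): OLD=-3417/128 → NEW=0, ERR=-3417/128
(1,1): OLD=-37103/1024 → NEW=0, ERR=-37103/1024
(1,2): OLD=2876389/32768 → NEW=0, ERR=2876389/32768
(1,3): OLD=27073665/131072 → NEW=255, ERR=-6349695/131072
(1,4): OLD=358663011/2097152 → NEW=255, ERR=-176110749/2097152
(2,0): OLD=554827/16384 → NEW=0, ERR=554827/16384
(2,1): OLD=44188521/524288 → NEW=0, ERR=44188521/524288
(2,2): OLD=981108603/8388608 → NEW=0, ERR=981108603/8388608
(2,3): OLD=23994196801/134217728 → NEW=255, ERR=-10231323839/134217728
(2,4): OLD=395951666823/2147483648 → NEW=255, ERR=-151656663417/2147483648
(3,0): OLD=506550555/8388608 → NEW=0, ERR=506550555/8388608
(3,1): OLD=9986004607/67108864 → NEW=255, ERR=-7126755713/67108864
(3,2): OLD=403861513253/2147483648 → NEW=255, ERR=-143746816987/2147483648
(3,3): OLD=85734939645/4294967296 → NEW=0, ERR=85734939645/4294967296
(3,4): OLD=14767813659985/68719476736 → NEW=255, ERR=-2755652907695/68719476736
(4,0): OLD=266243469237/1073741824 → NEW=255, ERR=-7560695883/1073741824
(4,1): OLD=1063645950645/34359738368 → NEW=0, ERR=1063645950645/34359738368
(4,2): OLD=65273015913531/549755813888 → NEW=0, ERR=65273015913531/549755813888
(4,3): OLD=1358824664232629/8796093022208 → NEW=255, ERR=-884179056430411/8796093022208
(4,4): OLD=17555461804414323/140737488355328 → NEW=0, ERR=17555461804414323/140737488355328
Row 0: ###.#
Row 1: ...##
Row 2: ...##
Row 3: .##.#
Row 4: #..#.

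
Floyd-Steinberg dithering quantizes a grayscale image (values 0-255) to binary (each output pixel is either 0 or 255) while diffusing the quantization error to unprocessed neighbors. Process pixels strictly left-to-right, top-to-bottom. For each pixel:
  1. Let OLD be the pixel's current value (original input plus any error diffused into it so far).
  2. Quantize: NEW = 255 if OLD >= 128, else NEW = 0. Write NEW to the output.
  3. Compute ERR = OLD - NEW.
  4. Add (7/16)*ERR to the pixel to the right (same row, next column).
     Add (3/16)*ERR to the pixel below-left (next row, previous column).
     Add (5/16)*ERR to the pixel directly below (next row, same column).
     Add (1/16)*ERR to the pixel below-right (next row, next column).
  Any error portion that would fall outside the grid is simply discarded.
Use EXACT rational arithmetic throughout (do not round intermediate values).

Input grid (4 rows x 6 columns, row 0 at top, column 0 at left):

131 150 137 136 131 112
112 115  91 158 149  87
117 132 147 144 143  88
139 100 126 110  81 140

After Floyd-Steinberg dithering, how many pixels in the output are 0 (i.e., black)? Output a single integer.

Answer: 12

Derivation:
(0,0): OLD=131 → NEW=255, ERR=-124
(0,1): OLD=383/4 → NEW=0, ERR=383/4
(0,2): OLD=11449/64 → NEW=255, ERR=-4871/64
(0,3): OLD=105167/1024 → NEW=0, ERR=105167/1024
(0,4): OLD=2882473/16384 → NEW=255, ERR=-1295447/16384
(0,5): OLD=20291999/262144 → NEW=0, ERR=20291999/262144
(1,0): OLD=5837/64 → NEW=0, ERR=5837/64
(1,1): OLD=83355/512 → NEW=255, ERR=-47205/512
(1,2): OLD=853943/16384 → NEW=0, ERR=853943/16384
(1,3): OLD=12669099/65536 → NEW=255, ERR=-4042581/65536
(1,4): OLD=495922017/4194304 → NEW=0, ERR=495922017/4194304
(1,5): OLD=10601650775/67108864 → NEW=255, ERR=-6511109545/67108864
(2,0): OLD=1050329/8192 → NEW=255, ERR=-1038631/8192
(2,1): OLD=16565475/262144 → NEW=0, ERR=16565475/262144
(2,2): OLD=728156521/4194304 → NEW=255, ERR=-341390999/4194304
(2,3): OLD=3843344481/33554432 → NEW=0, ERR=3843344481/33554432
(2,4): OLD=223352733347/1073741824 → NEW=255, ERR=-50451431773/1073741824
(2,5): OLD=764735738533/17179869184 → NEW=0, ERR=764735738533/17179869184
(3,0): OLD=466523721/4194304 → NEW=0, ERR=466523721/4194304
(3,1): OLD=4872919189/33554432 → NEW=255, ERR=-3683460971/33554432
(3,2): OLD=20928141199/268435456 → NEW=0, ERR=20928141199/268435456
(3,3): OLD=2851958289709/17179869184 → NEW=255, ERR=-1528908352211/17179869184
(3,4): OLD=5894318522509/137438953472 → NEW=0, ERR=5894318522509/137438953472
(3,5): OLD=373255131709219/2199023255552 → NEW=255, ERR=-187495798456541/2199023255552
Output grid:
  Row 0: #.#.#.  (3 black, running=3)
  Row 1: .#.#.#  (3 black, running=6)
  Row 2: #.#.#.  (3 black, running=9)
  Row 3: .#.#.#  (3 black, running=12)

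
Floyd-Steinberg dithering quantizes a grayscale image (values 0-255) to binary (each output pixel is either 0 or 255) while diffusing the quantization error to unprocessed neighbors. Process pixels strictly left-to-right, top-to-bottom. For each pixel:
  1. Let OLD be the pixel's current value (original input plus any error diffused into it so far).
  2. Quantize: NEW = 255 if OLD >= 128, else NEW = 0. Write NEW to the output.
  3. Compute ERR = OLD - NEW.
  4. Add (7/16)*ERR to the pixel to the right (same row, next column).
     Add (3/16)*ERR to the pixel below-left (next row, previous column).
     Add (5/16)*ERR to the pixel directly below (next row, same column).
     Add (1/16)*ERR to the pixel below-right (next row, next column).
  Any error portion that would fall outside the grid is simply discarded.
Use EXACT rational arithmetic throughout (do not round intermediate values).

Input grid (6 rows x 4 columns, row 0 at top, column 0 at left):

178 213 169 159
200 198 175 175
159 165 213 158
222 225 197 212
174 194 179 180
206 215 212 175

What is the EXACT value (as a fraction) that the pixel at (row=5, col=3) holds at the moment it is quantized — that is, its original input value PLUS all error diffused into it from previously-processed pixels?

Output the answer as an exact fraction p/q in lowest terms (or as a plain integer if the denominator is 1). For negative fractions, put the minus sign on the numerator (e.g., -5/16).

Answer: 55939625614863349/281474976710656

Derivation:
(0,0): OLD=178 → NEW=255, ERR=-77
(0,1): OLD=2869/16 → NEW=255, ERR=-1211/16
(0,2): OLD=34787/256 → NEW=255, ERR=-30493/256
(0,3): OLD=437813/4096 → NEW=0, ERR=437813/4096
(1,0): OLD=41407/256 → NEW=255, ERR=-23873/256
(1,1): OLD=217913/2048 → NEW=0, ERR=217913/2048
(1,2): OLD=13083565/65536 → NEW=255, ERR=-3628115/65536
(1,3): OLD=185322827/1048576 → NEW=255, ERR=-82064053/1048576
(2,0): OLD=4908931/32768 → NEW=255, ERR=-3446909/32768
(2,1): OLD=142628561/1048576 → NEW=255, ERR=-124758319/1048576
(2,2): OLD=284421109/2097152 → NEW=255, ERR=-250352651/2097152
(2,3): OLD=2612391489/33554432 → NEW=0, ERR=2612391489/33554432
(3,0): OLD=2798761555/16777216 → NEW=255, ERR=-1479428525/16777216
(3,1): OLD=32288031373/268435456 → NEW=0, ERR=32288031373/268435456
(3,2): OLD=942658346355/4294967296 → NEW=255, ERR=-152558314125/4294967296
(3,3): OLD=14659829192869/68719476736 → NEW=255, ERR=-2863637374811/68719476736
(4,0): OLD=725834121623/4294967296 → NEW=255, ERR=-369382538857/4294967296
(4,1): OLD=6246267289925/34359738368 → NEW=255, ERR=-2515465993915/34359738368
(4,2): OLD=149066216234149/1099511627776 → NEW=255, ERR=-131309248848731/1099511627776
(4,3): OLD=1979282827652883/17592186044416 → NEW=0, ERR=1979282827652883/17592186044416
(5,0): OLD=90927998124903/549755813888 → NEW=255, ERR=-49259734416537/549755813888
(5,1): OLD=2201719482197937/17592186044416 → NEW=0, ERR=2201719482197937/17592186044416
(5,2): OLD=2163435044506885/8796093022208 → NEW=255, ERR=-79568676156155/8796093022208
(5,3): OLD=55939625614863349/281474976710656 → NEW=255, ERR=-15836493446353931/281474976710656
Target (5,3): original=175, with diffused error = 55939625614863349/281474976710656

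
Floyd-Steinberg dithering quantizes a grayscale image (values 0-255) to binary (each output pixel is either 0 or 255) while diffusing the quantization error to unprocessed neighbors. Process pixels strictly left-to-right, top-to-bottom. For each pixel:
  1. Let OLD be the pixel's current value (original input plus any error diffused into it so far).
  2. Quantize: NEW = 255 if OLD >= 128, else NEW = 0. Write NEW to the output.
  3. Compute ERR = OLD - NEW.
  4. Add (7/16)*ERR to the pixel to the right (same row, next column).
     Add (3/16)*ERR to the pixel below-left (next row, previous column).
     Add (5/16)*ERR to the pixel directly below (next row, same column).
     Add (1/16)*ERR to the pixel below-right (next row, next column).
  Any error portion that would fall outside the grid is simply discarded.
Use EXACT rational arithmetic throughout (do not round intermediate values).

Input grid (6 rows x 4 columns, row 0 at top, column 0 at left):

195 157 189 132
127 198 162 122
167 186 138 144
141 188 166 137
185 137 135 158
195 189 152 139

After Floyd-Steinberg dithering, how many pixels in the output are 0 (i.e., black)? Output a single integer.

Answer: 9

Derivation:
(0,0): OLD=195 → NEW=255, ERR=-60
(0,1): OLD=523/4 → NEW=255, ERR=-497/4
(0,2): OLD=8617/64 → NEW=255, ERR=-7703/64
(0,3): OLD=81247/1024 → NEW=0, ERR=81247/1024
(1,0): OLD=5437/64 → NEW=0, ERR=5437/64
(1,1): OLD=87051/512 → NEW=255, ERR=-43509/512
(1,2): OLD=1545351/16384 → NEW=0, ERR=1545351/16384
(1,3): OLD=47326817/262144 → NEW=255, ERR=-19519903/262144
(2,0): OLD=1455017/8192 → NEW=255, ERR=-633943/8192
(2,1): OLD=38950067/262144 → NEW=255, ERR=-27896653/262144
(2,2): OLD=53291143/524288 → NEW=0, ERR=53291143/524288
(2,3): OLD=1435249755/8388608 → NEW=255, ERR=-703845285/8388608
(3,0): OLD=406276025/4194304 → NEW=0, ERR=406276025/4194304
(3,1): OLD=14183074983/67108864 → NEW=255, ERR=-2929685337/67108864
(3,2): OLD=167805846937/1073741824 → NEW=255, ERR=-105998318183/1073741824
(3,3): OLD=1270333129391/17179869184 → NEW=0, ERR=1270333129391/17179869184
(4,0): OLD=222355263429/1073741824 → NEW=255, ERR=-51448901691/1073741824
(4,1): OLD=772568323631/8589934592 → NEW=0, ERR=772568323631/8589934592
(4,2): OLD=42505608455535/274877906944 → NEW=255, ERR=-27588257815185/274877906944
(4,3): OLD=576264624944569/4398046511104 → NEW=255, ERR=-545237235386951/4398046511104
(5,0): OLD=27060344830293/137438953472 → NEW=255, ERR=-7986588305067/137438953472
(5,1): OLD=747093793830227/4398046511104 → NEW=255, ERR=-374408066501293/4398046511104
(5,2): OLD=144624228119353/2199023255552 → NEW=0, ERR=144624228119353/2199023255552
(5,3): OLD=8638396332388523/70368744177664 → NEW=0, ERR=8638396332388523/70368744177664
Output grid:
  Row 0: ###.  (1 black, running=1)
  Row 1: .#.#  (2 black, running=3)
  Row 2: ##.#  (1 black, running=4)
  Row 3: .##.  (2 black, running=6)
  Row 4: #.##  (1 black, running=7)
  Row 5: ##..  (2 black, running=9)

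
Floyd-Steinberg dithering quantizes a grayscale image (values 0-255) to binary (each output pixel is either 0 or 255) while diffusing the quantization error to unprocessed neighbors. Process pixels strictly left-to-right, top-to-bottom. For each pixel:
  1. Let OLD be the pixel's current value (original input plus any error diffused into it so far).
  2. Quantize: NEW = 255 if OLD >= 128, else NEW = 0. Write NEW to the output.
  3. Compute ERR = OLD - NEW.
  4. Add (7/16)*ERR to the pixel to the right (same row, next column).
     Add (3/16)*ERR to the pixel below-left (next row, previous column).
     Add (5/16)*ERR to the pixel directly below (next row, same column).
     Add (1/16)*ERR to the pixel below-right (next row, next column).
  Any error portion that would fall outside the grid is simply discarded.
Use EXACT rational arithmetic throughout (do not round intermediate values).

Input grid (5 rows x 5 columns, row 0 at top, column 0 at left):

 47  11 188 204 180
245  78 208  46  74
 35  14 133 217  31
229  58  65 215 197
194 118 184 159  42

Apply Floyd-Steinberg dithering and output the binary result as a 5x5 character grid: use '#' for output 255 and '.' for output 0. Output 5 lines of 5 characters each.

Answer: ..###
#.#..
..##.
#..##
#.#..

Derivation:
(0,0): OLD=47 → NEW=0, ERR=47
(0,1): OLD=505/16 → NEW=0, ERR=505/16
(0,2): OLD=51663/256 → NEW=255, ERR=-13617/256
(0,3): OLD=740265/4096 → NEW=255, ERR=-304215/4096
(0,4): OLD=9666975/65536 → NEW=255, ERR=-7044705/65536
(1,0): OLD=67995/256 → NEW=255, ERR=2715/256
(1,1): OLD=175037/2048 → NEW=0, ERR=175037/2048
(1,2): OLD=14209281/65536 → NEW=255, ERR=-2502399/65536
(1,3): OLD=-4559891/262144 → NEW=0, ERR=-4559891/262144
(1,4): OLD=118095399/4194304 → NEW=0, ERR=118095399/4194304
(2,0): OLD=1780591/32768 → NEW=0, ERR=1780591/32768
(2,1): OLD=60802101/1048576 → NEW=0, ERR=60802101/1048576
(2,2): OLD=2491692767/16777216 → NEW=255, ERR=-1786497313/16777216
(2,3): OLD=45062378285/268435456 → NEW=255, ERR=-23388662995/268435456
(2,4): OLD=2544544507/4294967296 → NEW=0, ERR=2544544507/4294967296
(3,0): OLD=4309283327/16777216 → NEW=255, ERR=31093247/16777216
(3,1): OLD=8101623955/134217728 → NEW=0, ERR=8101623955/134217728
(3,2): OLD=195075173441/4294967296 → NEW=0, ERR=195075173441/4294967296
(3,3): OLD=1727426374265/8589934592 → NEW=255, ERR=-463006946695/8589934592
(3,4): OLD=23111433436349/137438953472 → NEW=255, ERR=-11935499699011/137438953472
(4,0): OLD=442160429457/2147483648 → NEW=255, ERR=-105447900783/2147483648
(4,1): OLD=8522072868241/68719476736 → NEW=0, ERR=8522072868241/68719476736
(4,2): OLD=270606528208031/1099511627776 → NEW=255, ERR=-9768936874849/1099511627776
(4,3): OLD=2195937828678033/17592186044416 → NEW=0, ERR=2195937828678033/17592186044416
(4,4): OLD=18606555788395383/281474976710656 → NEW=0, ERR=18606555788395383/281474976710656
Row 0: ..###
Row 1: #.#..
Row 2: ..##.
Row 3: #..##
Row 4: #.#..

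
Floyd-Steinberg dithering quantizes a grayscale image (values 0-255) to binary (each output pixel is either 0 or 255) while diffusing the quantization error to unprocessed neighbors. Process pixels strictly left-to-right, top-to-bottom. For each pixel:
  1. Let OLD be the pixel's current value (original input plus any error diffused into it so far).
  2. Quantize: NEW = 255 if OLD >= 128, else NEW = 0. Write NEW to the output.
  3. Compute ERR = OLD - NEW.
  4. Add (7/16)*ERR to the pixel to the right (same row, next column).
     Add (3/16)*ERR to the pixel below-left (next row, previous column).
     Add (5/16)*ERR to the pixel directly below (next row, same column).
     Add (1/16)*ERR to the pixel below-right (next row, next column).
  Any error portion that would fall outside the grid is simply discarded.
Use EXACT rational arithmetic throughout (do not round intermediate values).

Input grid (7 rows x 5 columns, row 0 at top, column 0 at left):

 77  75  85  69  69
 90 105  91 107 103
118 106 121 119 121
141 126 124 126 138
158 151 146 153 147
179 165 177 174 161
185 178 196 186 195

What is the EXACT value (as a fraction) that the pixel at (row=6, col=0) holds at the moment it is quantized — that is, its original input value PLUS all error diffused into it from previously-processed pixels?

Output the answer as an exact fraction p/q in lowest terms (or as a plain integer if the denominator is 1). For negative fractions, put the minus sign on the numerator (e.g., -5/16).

(0,0): OLD=77 → NEW=0, ERR=77
(0,1): OLD=1739/16 → NEW=0, ERR=1739/16
(0,2): OLD=33933/256 → NEW=255, ERR=-31347/256
(0,3): OLD=63195/4096 → NEW=0, ERR=63195/4096
(0,4): OLD=4964349/65536 → NEW=0, ERR=4964349/65536
(1,0): OLD=34417/256 → NEW=255, ERR=-30863/256
(1,1): OLD=139415/2048 → NEW=0, ERR=139415/2048
(1,2): OLD=6042595/65536 → NEW=0, ERR=6042595/65536
(1,3): OLD=41604903/262144 → NEW=255, ERR=-25241817/262144
(1,4): OLD=358652053/4194304 → NEW=0, ERR=358652053/4194304
(2,0): OLD=3050349/32768 → NEW=0, ERR=3050349/32768
(2,1): OLD=186387199/1048576 → NEW=255, ERR=-80999681/1048576
(2,2): OLD=1714931645/16777216 → NEW=0, ERR=1714931645/16777216
(2,3): OLD=41721688295/268435456 → NEW=255, ERR=-26729352985/268435456
(2,4): OLD=421506608273/4294967296 → NEW=0, ERR=421506608273/4294967296
(3,0): OLD=2610644253/16777216 → NEW=255, ERR=-1667545827/16777216
(3,1): OLD=11188322905/134217728 → NEW=0, ERR=11188322905/134217728
(3,2): OLD=725483019683/4294967296 → NEW=255, ERR=-369733640797/4294967296
(3,3): OLD=704464083787/8589934592 → NEW=0, ERR=704464083787/8589934592
(3,4): OLD=27257550952855/137438953472 → NEW=255, ERR=-7789382182505/137438953472
(4,0): OLD=306165552019/2147483648 → NEW=255, ERR=-241442778221/2147483648
(4,1): OLD=7250481102739/68719476736 → NEW=0, ERR=7250481102739/68719476736
(4,2): OLD=204338933448957/1099511627776 → NEW=255, ERR=-76036531633923/1099511627776
(4,3): OLD=2328608772557715/17592186044416 → NEW=255, ERR=-2157398668768365/17592186044416
(4,4): OLD=22732568741880453/281474976710656 → NEW=0, ERR=22732568741880453/281474976710656
(5,0): OLD=179933180164761/1099511627776 → NEW=255, ERR=-100442284918119/1099511627776
(5,1): OLD=1213962446885003/8796093022208 → NEW=255, ERR=-1029041273778037/8796093022208
(5,2): OLD=24715497670175843/281474976710656 → NEW=0, ERR=24715497670175843/281474976710656
(5,3): OLD=208193819869896269/1125899906842624 → NEW=255, ERR=-78910656374972851/1125899906842624
(5,4): OLD=2664521425438223167/18014398509481984 → NEW=255, ERR=-1929150194479682753/18014398509481984
(6,0): OLD=18931620127676809/140737488355328 → NEW=255, ERR=-16956439402931831/140737488355328
Target (6,0): original=185, with diffused error = 18931620127676809/140737488355328

Answer: 18931620127676809/140737488355328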